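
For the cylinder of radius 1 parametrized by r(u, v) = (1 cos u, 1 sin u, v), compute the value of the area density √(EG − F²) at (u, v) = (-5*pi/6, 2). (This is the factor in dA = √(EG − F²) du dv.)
√(EG − F²)|_{(-5*pi/6, 2)} = 1

E = 1, F = 0, G = 1, so EG − F² = 1. Taking the positive square root: √(EG − F²) = 1. At (u, v) = (-5*pi/6, 2): 1.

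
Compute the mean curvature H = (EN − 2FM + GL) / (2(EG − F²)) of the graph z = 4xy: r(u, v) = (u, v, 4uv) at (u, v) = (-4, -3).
H = -768*sqrt(401)/160801

With E = 16*v^2 + 1, F = 16*u*v, G = 16*u^2 + 1, L = 0, M = 4/sqrt(16*u^2 + 16*v^2 + 1), N = 0, assemble
  H = (EN − 2FM + GL) / (2(EG − F²)) = -64*u*v/(16*u^2 + 16*v^2 + 1)^(3/2).
At (u, v) = (-4, -3): H = -768*sqrt(401)/160801.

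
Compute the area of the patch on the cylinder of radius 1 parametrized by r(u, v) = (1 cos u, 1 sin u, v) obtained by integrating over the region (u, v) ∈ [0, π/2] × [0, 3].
Area = 3*pi/2

Area = ∫∫ √(EG − F²) du dv with √(EG − F²) = 1. Integrating over [0, π/2] × [0, 3] gives 3*pi/2.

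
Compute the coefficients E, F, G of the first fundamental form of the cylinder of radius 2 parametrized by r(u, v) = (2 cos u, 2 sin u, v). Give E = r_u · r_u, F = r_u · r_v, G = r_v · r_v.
E = 4;  F = 0;  G = 1

Compute partials: r_u = (-2*sin(u), 2*cos(u), 0), r_v = (0, 0, 1). Then
  E = r_u · r_u = 4,
  F = r_u · r_v = 0,
  G = r_v · r_v = 1.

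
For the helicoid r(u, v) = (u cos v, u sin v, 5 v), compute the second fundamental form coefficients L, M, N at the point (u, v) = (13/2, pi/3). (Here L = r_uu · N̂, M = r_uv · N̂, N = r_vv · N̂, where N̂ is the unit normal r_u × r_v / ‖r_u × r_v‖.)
L = 0;  M = -10*sqrt(269)/269;  N = 0

Compute the unit normal N̂(u, v) = (5*sin(v)/sqrt(u^2 + 25), -5*cos(v)/sqrt(u^2 + 25), u/sqrt(u^2 + 25)), and the second partials r_uu, r_uv, r_vv. Take dot products:
  L(u, v) = r_uu · N̂ = 0,
  M(u, v) = r_uv · N̂ = -5/sqrt(u^2 + 25),
  N(u, v) = r_vv · N̂ = 0.
Evaluating at (u, v) = (13/2, pi/3):
  L = 0, M = -10*sqrt(269)/269, N = 0.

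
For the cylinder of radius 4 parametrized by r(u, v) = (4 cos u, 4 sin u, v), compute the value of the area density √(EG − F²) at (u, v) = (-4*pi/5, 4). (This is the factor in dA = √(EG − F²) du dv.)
√(EG − F²)|_{(-4*pi/5, 4)} = 4

E = 16, F = 0, G = 1, so EG − F² = 16. Taking the positive square root: √(EG − F²) = 4. At (u, v) = (-4*pi/5, 4): 4.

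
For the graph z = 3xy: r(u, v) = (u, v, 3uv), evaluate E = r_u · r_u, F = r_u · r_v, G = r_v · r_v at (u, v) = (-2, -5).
E = 226;  F = 90;  G = 37

Partials: r_u = (1, 0, 3*v), r_v = (0, 1, 3*u). As functions of (u, v):
  E = r_u · r_u = 9*v^2 + 1,
  F = r_u · r_v = 9*u*v,
  G = r_v · r_v = 9*u^2 + 1.
Evaluating at (u, v) = (-2, -5): E = 226, F = 90, G = 37.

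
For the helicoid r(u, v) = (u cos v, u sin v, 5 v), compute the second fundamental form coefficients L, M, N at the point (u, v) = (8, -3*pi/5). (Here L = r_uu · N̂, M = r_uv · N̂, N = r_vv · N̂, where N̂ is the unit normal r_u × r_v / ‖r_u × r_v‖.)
L = 0;  M = -5*sqrt(89)/89;  N = 0

Compute the unit normal N̂(u, v) = (5*sin(v)/sqrt(u^2 + 25), -5*cos(v)/sqrt(u^2 + 25), u/sqrt(u^2 + 25)), and the second partials r_uu, r_uv, r_vv. Take dot products:
  L(u, v) = r_uu · N̂ = 0,
  M(u, v) = r_uv · N̂ = -5/sqrt(u^2 + 25),
  N(u, v) = r_vv · N̂ = 0.
Evaluating at (u, v) = (8, -3*pi/5):
  L = 0, M = -5*sqrt(89)/89, N = 0.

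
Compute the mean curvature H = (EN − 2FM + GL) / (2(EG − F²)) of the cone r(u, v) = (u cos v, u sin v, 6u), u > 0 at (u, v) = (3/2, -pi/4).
H = 2*sqrt(37)/37

With E = 37, F = 0, G = u^2, L = 0, M = 0, N = 6*sqrt(37)*u^2/(37*Abs(u)), assemble
  H = (EN − 2FM + GL) / (2(EG − F²)) = 3*sqrt(37)/(37*Abs(u)).
At (u, v) = (3/2, -pi/4): H = 2*sqrt(37)/37.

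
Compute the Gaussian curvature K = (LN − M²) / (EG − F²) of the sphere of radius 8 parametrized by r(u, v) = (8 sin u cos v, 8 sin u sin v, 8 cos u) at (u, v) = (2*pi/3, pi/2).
K = 1/64

Coefficients of the first fundamental form: E = 64, F = 0, G = 64*sin(u)^2.
Coefficients of the second fundamental form: L = -8*sin(u)/Abs(sin(u)), M = 0, N = -8*sin(u)^3/Abs(sin(u)).
Assemble K = (LN − M²)/(EG − F²) = 1/64. At (u, v) = (2*pi/3, pi/2): K = 1/64.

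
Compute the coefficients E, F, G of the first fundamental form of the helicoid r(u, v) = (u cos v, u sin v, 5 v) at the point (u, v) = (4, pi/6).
E = 1;  F = 0;  G = 41

Partials: r_u = (cos(v), sin(v), 0), r_v = (-u*sin(v), u*cos(v), 5). As functions of (u, v):
  E = r_u · r_u = 1,
  F = r_u · r_v = 0,
  G = r_v · r_v = u^2 + 25.
Evaluating at (u, v) = (4, pi/6): E = 1, F = 0, G = 41.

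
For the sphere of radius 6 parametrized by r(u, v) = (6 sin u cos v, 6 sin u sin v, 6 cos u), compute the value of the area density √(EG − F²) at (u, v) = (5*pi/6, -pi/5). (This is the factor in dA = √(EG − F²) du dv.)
√(EG − F²)|_{(5*pi/6, -pi/5)} = 18

E = 36, F = 0, G = 36*sin(u)^2, so EG − F² = 1296*sin(u)^2. Taking the positive square root: √(EG − F²) = 36*Abs(sin(u)). At (u, v) = (5*pi/6, -pi/5): 18.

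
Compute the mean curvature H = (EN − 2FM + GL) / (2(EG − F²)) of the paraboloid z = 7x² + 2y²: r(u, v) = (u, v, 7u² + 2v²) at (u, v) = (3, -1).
H = 3649*sqrt(1781)/3171961

With E = 196*u^2 + 1, F = 56*u*v, G = 16*v^2 + 1, L = 14/sqrt(196*u^2 + 16*v^2 + 1), M = 0, N = 4/sqrt(196*u^2 + 16*v^2 + 1), assemble
  H = (EN − 2FM + GL) / (2(EG − F²)) = (392*u^2 + 112*v^2 + 9)/(196*u^2 + 16*v^2 + 1)^(3/2).
At (u, v) = (3, -1): H = 3649*sqrt(1781)/3171961.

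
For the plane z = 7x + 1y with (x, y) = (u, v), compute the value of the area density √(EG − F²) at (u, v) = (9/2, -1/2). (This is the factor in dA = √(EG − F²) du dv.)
√(EG − F²)|_{(9/2, -1/2)} = sqrt(51)

E = 50, F = 7, G = 2, so EG − F² = 51. Taking the positive square root: √(EG − F²) = sqrt(51). At (u, v) = (9/2, -1/2): sqrt(51).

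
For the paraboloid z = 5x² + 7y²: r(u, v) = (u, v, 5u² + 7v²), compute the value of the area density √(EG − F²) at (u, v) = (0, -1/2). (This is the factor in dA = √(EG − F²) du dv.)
√(EG − F²)|_{(0, -1/2)} = 5*sqrt(2)

E = 100*u^2 + 1, F = 140*u*v, G = 196*v^2 + 1, so EG − F² = 100*u^2 + 196*v^2 + 1. Taking the positive square root: √(EG − F²) = sqrt(100*u^2 + 196*v^2 + 1). At (u, v) = (0, -1/2): 5*sqrt(2).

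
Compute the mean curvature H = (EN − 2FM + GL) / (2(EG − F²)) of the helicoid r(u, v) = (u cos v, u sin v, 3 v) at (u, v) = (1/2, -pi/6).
H = 0

With E = 1, F = 0, G = u^2 + 9, L = 0, M = -3/sqrt(u^2 + 9), N = 0, assemble
  H = (EN − 2FM + GL) / (2(EG − F²)) = 0.
At (u, v) = (1/2, -pi/6): H = 0.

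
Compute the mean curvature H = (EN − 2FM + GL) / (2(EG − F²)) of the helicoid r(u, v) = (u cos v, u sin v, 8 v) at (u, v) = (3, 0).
H = 0

With E = 1, F = 0, G = u^2 + 64, L = 0, M = -8/sqrt(u^2 + 64), N = 0, assemble
  H = (EN − 2FM + GL) / (2(EG − F²)) = 0.
At (u, v) = (3, 0): H = 0.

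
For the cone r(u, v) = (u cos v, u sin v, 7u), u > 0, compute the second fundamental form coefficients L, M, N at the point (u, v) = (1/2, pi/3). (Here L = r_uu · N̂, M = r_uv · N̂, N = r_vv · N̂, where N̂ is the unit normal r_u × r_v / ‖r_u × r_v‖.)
L = 0;  M = 0;  N = 7*sqrt(2)/20

Compute the unit normal N̂(u, v) = (-7*sqrt(2)*u*cos(v)/(10*Abs(u)), -7*sqrt(2)*u*sin(v)/(10*Abs(u)), sqrt(2)*u/(10*Abs(u))), and the second partials r_uu, r_uv, r_vv. Take dot products:
  L(u, v) = r_uu · N̂ = 0,
  M(u, v) = r_uv · N̂ = 0,
  N(u, v) = r_vv · N̂ = 7*sqrt(2)*u^2/(10*Abs(u)).
Evaluating at (u, v) = (1/2, pi/3):
  L = 0, M = 0, N = 7*sqrt(2)/20.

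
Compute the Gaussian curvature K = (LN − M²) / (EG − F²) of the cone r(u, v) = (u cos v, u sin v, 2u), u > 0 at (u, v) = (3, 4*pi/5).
K = 0

Coefficients of the first fundamental form: E = 5, F = 0, G = u^2.
Coefficients of the second fundamental form: L = 0, M = 0, N = 2*sqrt(5)*u^2/(5*Abs(u)).
Assemble K = (LN − M²)/(EG − F²) = 0. At (u, v) = (3, 4*pi/5): K = 0.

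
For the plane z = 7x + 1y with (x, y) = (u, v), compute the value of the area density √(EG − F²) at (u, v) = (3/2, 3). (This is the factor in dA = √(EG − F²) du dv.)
√(EG − F²)|_{(3/2, 3)} = sqrt(51)

E = 50, F = 7, G = 2, so EG − F² = 51. Taking the positive square root: √(EG − F²) = sqrt(51). At (u, v) = (3/2, 3): sqrt(51).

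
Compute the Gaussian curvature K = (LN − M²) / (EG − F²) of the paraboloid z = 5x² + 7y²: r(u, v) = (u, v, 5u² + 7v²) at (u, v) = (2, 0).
K = 140/160801

Coefficients of the first fundamental form: E = 100*u^2 + 1, F = 140*u*v, G = 196*v^2 + 1.
Coefficients of the second fundamental form: L = 10/sqrt(100*u^2 + 196*v^2 + 1), M = 0, N = 14/sqrt(100*u^2 + 196*v^2 + 1).
Assemble K = (LN − M²)/(EG − F²) = 140/(10000*u^4 + 39200*u^2*v^2 + 200*u^2 + 38416*v^4 + 392*v^2 + 1). At (u, v) = (2, 0): K = 140/160801.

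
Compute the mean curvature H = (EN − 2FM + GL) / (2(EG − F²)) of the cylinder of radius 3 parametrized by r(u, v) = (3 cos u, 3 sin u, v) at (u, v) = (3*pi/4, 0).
H = -1/6

With E = 9, F = 0, G = 1, L = -3, M = 0, N = 0, assemble
  H = (EN − 2FM + GL) / (2(EG − F²)) = -1/6.
At (u, v) = (3*pi/4, 0): H = -1/6.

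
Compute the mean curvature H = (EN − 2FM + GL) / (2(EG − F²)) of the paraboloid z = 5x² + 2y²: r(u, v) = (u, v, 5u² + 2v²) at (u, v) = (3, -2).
H = 2127*sqrt(965)/931225

With E = 100*u^2 + 1, F = 40*u*v, G = 16*v^2 + 1, L = 10/sqrt(100*u^2 + 16*v^2 + 1), M = 0, N = 4/sqrt(100*u^2 + 16*v^2 + 1), assemble
  H = (EN − 2FM + GL) / (2(EG − F²)) = (200*u^2 + 80*v^2 + 7)/(100*u^2 + 16*v^2 + 1)^(3/2).
At (u, v) = (3, -2): H = 2127*sqrt(965)/931225.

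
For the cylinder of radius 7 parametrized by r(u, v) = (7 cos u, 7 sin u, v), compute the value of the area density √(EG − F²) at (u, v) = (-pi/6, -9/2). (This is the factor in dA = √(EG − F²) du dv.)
√(EG − F²)|_{(-pi/6, -9/2)} = 7

E = 49, F = 0, G = 1, so EG − F² = 49. Taking the positive square root: √(EG − F²) = 7. At (u, v) = (-pi/6, -9/2): 7.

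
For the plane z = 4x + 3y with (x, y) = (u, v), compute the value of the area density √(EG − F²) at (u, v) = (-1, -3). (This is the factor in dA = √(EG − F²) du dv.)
√(EG − F²)|_{(-1, -3)} = sqrt(26)

E = 17, F = 12, G = 10, so EG − F² = 26. Taking the positive square root: √(EG − F²) = sqrt(26). At (u, v) = (-1, -3): sqrt(26).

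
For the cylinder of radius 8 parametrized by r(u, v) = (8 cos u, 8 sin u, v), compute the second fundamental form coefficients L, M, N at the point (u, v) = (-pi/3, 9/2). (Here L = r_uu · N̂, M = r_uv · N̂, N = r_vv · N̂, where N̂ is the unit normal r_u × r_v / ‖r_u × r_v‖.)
L = -8;  M = 0;  N = 0

Compute the unit normal N̂(u, v) = (cos(u), sin(u), 0), and the second partials r_uu, r_uv, r_vv. Take dot products:
  L(u, v) = r_uu · N̂ = -8,
  M(u, v) = r_uv · N̂ = 0,
  N(u, v) = r_vv · N̂ = 0.
Evaluating at (u, v) = (-pi/3, 9/2):
  L = -8, M = 0, N = 0.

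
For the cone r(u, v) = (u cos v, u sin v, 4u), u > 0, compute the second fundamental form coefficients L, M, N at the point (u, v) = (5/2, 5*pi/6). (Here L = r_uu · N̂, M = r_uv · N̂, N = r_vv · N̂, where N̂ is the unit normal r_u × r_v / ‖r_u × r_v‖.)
L = 0;  M = 0;  N = 10*sqrt(17)/17

Compute the unit normal N̂(u, v) = (-4*sqrt(17)*u*cos(v)/(17*Abs(u)), -4*sqrt(17)*u*sin(v)/(17*Abs(u)), sqrt(17)*u/(17*Abs(u))), and the second partials r_uu, r_uv, r_vv. Take dot products:
  L(u, v) = r_uu · N̂ = 0,
  M(u, v) = r_uv · N̂ = 0,
  N(u, v) = r_vv · N̂ = 4*sqrt(17)*u^2/(17*Abs(u)).
Evaluating at (u, v) = (5/2, 5*pi/6):
  L = 0, M = 0, N = 10*sqrt(17)/17.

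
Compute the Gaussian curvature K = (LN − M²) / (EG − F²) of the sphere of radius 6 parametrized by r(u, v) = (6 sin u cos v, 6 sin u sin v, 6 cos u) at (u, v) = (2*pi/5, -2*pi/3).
K = 1/36

Coefficients of the first fundamental form: E = 36, F = 0, G = 36*sin(u)^2.
Coefficients of the second fundamental form: L = -6*sin(u)/Abs(sin(u)), M = 0, N = -6*sin(u)^3/Abs(sin(u)).
Assemble K = (LN − M²)/(EG − F²) = 1/36. At (u, v) = (2*pi/5, -2*pi/3): K = 1/36.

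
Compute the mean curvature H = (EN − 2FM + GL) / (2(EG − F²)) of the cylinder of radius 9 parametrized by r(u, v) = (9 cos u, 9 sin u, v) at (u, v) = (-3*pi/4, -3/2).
H = -1/18

With E = 81, F = 0, G = 1, L = -9, M = 0, N = 0, assemble
  H = (EN − 2FM + GL) / (2(EG − F²)) = -1/18.
At (u, v) = (-3*pi/4, -3/2): H = -1/18.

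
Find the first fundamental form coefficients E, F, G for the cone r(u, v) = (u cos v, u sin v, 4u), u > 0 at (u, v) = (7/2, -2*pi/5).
E = 17;  F = 0;  G = 49/4

Partials: r_u = (cos(v), sin(v), 4), r_v = (-u*sin(v), u*cos(v), 0). As functions of (u, v):
  E = r_u · r_u = 17,
  F = r_u · r_v = 0,
  G = r_v · r_v = u^2.
Evaluating at (u, v) = (7/2, -2*pi/5): E = 17, F = 0, G = 49/4.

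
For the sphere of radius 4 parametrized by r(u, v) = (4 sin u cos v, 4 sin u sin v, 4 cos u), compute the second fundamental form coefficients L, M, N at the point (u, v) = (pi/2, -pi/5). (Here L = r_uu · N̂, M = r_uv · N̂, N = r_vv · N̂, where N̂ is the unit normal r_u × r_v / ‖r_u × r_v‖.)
L = -4;  M = 0;  N = -4

Compute the unit normal N̂(u, v) = (sin(u)^2*cos(v)/Abs(sin(u)), sin(u)^2*sin(v)/Abs(sin(u)), sin(2*u)/(2*Abs(sin(u)))), and the second partials r_uu, r_uv, r_vv. Take dot products:
  L(u, v) = r_uu · N̂ = -4*sin(u)/Abs(sin(u)),
  M(u, v) = r_uv · N̂ = 0,
  N(u, v) = r_vv · N̂ = -4*sin(u)^3/Abs(sin(u)).
Evaluating at (u, v) = (pi/2, -pi/5):
  L = -4, M = 0, N = -4.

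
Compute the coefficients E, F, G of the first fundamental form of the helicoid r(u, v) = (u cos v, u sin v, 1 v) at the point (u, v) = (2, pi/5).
E = 1;  F = 0;  G = 5

Partials: r_u = (cos(v), sin(v), 0), r_v = (-u*sin(v), u*cos(v), 1). As functions of (u, v):
  E = r_u · r_u = 1,
  F = r_u · r_v = 0,
  G = r_v · r_v = u^2 + 1.
Evaluating at (u, v) = (2, pi/5): E = 1, F = 0, G = 5.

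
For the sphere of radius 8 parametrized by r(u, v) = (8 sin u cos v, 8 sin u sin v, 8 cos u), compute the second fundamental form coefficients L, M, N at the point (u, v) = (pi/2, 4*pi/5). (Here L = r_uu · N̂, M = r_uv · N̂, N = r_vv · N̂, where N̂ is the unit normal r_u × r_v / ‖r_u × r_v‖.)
L = -8;  M = 0;  N = -8

Compute the unit normal N̂(u, v) = (sin(u)^2*cos(v)/Abs(sin(u)), sin(u)^2*sin(v)/Abs(sin(u)), sin(2*u)/(2*Abs(sin(u)))), and the second partials r_uu, r_uv, r_vv. Take dot products:
  L(u, v) = r_uu · N̂ = -8*sin(u)/Abs(sin(u)),
  M(u, v) = r_uv · N̂ = 0,
  N(u, v) = r_vv · N̂ = -8*sin(u)^3/Abs(sin(u)).
Evaluating at (u, v) = (pi/2, 4*pi/5):
  L = -8, M = 0, N = -8.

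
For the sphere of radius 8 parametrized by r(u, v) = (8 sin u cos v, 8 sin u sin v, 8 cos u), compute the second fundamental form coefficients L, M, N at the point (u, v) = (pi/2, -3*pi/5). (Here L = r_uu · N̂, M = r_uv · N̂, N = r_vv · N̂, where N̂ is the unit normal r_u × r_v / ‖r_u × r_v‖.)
L = -8;  M = 0;  N = -8

Compute the unit normal N̂(u, v) = (sin(u)^2*cos(v)/Abs(sin(u)), sin(u)^2*sin(v)/Abs(sin(u)), sin(2*u)/(2*Abs(sin(u)))), and the second partials r_uu, r_uv, r_vv. Take dot products:
  L(u, v) = r_uu · N̂ = -8*sin(u)/Abs(sin(u)),
  M(u, v) = r_uv · N̂ = 0,
  N(u, v) = r_vv · N̂ = -8*sin(u)^3/Abs(sin(u)).
Evaluating at (u, v) = (pi/2, -3*pi/5):
  L = -8, M = 0, N = -8.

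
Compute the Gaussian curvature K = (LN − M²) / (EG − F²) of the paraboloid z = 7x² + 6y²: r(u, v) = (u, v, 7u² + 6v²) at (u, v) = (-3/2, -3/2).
K = 42/146689

Coefficients of the first fundamental form: E = 196*u^2 + 1, F = 168*u*v, G = 144*v^2 + 1.
Coefficients of the second fundamental form: L = 14/sqrt(196*u^2 + 144*v^2 + 1), M = 0, N = 12/sqrt(196*u^2 + 144*v^2 + 1).
Assemble K = (LN − M²)/(EG − F²) = 168/(38416*u^4 + 56448*u^2*v^2 + 392*u^2 + 20736*v^4 + 288*v^2 + 1). At (u, v) = (-3/2, -3/2): K = 42/146689.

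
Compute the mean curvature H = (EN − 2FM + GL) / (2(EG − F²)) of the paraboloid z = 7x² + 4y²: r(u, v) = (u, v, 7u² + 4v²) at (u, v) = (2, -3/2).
H = 4155*sqrt(929)/863041

With E = 196*u^2 + 1, F = 112*u*v, G = 64*v^2 + 1, L = 14/sqrt(196*u^2 + 64*v^2 + 1), M = 0, N = 8/sqrt(196*u^2 + 64*v^2 + 1), assemble
  H = (EN − 2FM + GL) / (2(EG − F²)) = (784*u^2 + 448*v^2 + 11)/(196*u^2 + 64*v^2 + 1)^(3/2).
At (u, v) = (2, -3/2): H = 4155*sqrt(929)/863041.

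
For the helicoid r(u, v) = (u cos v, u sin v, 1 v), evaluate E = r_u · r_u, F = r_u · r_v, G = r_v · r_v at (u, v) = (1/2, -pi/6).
E = 1;  F = 0;  G = 5/4

Partials: r_u = (cos(v), sin(v), 0), r_v = (-u*sin(v), u*cos(v), 1). As functions of (u, v):
  E = r_u · r_u = 1,
  F = r_u · r_v = 0,
  G = r_v · r_v = u^2 + 1.
Evaluating at (u, v) = (1/2, -pi/6): E = 1, F = 0, G = 5/4.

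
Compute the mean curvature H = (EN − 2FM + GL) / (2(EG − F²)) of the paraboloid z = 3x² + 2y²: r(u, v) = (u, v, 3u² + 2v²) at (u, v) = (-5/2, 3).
H = 887*sqrt(370)/136900

With E = 36*u^2 + 1, F = 24*u*v, G = 16*v^2 + 1, L = 6/sqrt(36*u^2 + 16*v^2 + 1), M = 0, N = 4/sqrt(36*u^2 + 16*v^2 + 1), assemble
  H = (EN − 2FM + GL) / (2(EG − F²)) = (72*u^2 + 48*v^2 + 5)/(36*u^2 + 16*v^2 + 1)^(3/2).
At (u, v) = (-5/2, 3): H = 887*sqrt(370)/136900.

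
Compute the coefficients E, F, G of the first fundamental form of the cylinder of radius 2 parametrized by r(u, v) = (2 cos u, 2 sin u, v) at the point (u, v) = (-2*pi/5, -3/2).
E = 4;  F = 0;  G = 1

Partials: r_u = (-2*sin(u), 2*cos(u), 0), r_v = (0, 0, 1). As functions of (u, v):
  E = r_u · r_u = 4,
  F = r_u · r_v = 0,
  G = r_v · r_v = 1.
Evaluating at (u, v) = (-2*pi/5, -3/2): E = 4, F = 0, G = 1.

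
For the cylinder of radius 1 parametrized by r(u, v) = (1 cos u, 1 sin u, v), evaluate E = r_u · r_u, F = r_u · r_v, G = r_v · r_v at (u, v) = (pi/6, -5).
E = 1;  F = 0;  G = 1

Partials: r_u = (-sin(u), cos(u), 0), r_v = (0, 0, 1). As functions of (u, v):
  E = r_u · r_u = 1,
  F = r_u · r_v = 0,
  G = r_v · r_v = 1.
Evaluating at (u, v) = (pi/6, -5): E = 1, F = 0, G = 1.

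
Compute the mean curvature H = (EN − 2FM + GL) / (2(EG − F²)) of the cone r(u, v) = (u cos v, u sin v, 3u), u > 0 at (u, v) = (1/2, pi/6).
H = 3*sqrt(10)/10

With E = 10, F = 0, G = u^2, L = 0, M = 0, N = 3*sqrt(10)*u^2/(10*Abs(u)), assemble
  H = (EN − 2FM + GL) / (2(EG − F²)) = 3*sqrt(10)/(20*Abs(u)).
At (u, v) = (1/2, pi/6): H = 3*sqrt(10)/10.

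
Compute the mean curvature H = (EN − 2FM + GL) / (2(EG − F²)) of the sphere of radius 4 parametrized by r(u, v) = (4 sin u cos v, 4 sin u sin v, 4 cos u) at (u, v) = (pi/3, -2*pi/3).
H = -1/4

With E = 16, F = 0, G = 16*sin(u)^2, L = -4*sin(u)/Abs(sin(u)), M = 0, N = -4*sin(u)^3/Abs(sin(u)), assemble
  H = (EN − 2FM + GL) / (2(EG − F²)) = -sin(u)/(4*Abs(sin(u))).
At (u, v) = (pi/3, -2*pi/3): H = -1/4.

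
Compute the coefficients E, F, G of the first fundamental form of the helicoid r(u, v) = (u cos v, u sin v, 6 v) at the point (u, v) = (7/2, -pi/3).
E = 1;  F = 0;  G = 193/4

Partials: r_u = (cos(v), sin(v), 0), r_v = (-u*sin(v), u*cos(v), 6). As functions of (u, v):
  E = r_u · r_u = 1,
  F = r_u · r_v = 0,
  G = r_v · r_v = u^2 + 36.
Evaluating at (u, v) = (7/2, -pi/3): E = 1, F = 0, G = 193/4.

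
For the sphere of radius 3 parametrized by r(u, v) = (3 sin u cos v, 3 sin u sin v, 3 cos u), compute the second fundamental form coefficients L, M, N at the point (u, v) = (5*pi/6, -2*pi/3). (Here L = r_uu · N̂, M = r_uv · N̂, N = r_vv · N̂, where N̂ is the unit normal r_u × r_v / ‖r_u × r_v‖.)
L = -3;  M = 0;  N = -3/4

Compute the unit normal N̂(u, v) = (sin(u)^2*cos(v)/Abs(sin(u)), sin(u)^2*sin(v)/Abs(sin(u)), sin(2*u)/(2*Abs(sin(u)))), and the second partials r_uu, r_uv, r_vv. Take dot products:
  L(u, v) = r_uu · N̂ = -3*sin(u)/Abs(sin(u)),
  M(u, v) = r_uv · N̂ = 0,
  N(u, v) = r_vv · N̂ = -3*sin(u)^3/Abs(sin(u)).
Evaluating at (u, v) = (5*pi/6, -2*pi/3):
  L = -3, M = 0, N = -3/4.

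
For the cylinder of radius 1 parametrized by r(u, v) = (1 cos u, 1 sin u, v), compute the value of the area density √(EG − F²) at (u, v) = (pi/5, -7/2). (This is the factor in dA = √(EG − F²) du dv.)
√(EG − F²)|_{(pi/5, -7/2)} = 1

E = 1, F = 0, G = 1, so EG − F² = 1. Taking the positive square root: √(EG − F²) = 1. At (u, v) = (pi/5, -7/2): 1.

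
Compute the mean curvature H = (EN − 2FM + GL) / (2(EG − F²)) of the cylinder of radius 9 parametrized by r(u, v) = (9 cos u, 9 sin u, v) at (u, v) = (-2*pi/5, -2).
H = -1/18

With E = 81, F = 0, G = 1, L = -9, M = 0, N = 0, assemble
  H = (EN − 2FM + GL) / (2(EG − F²)) = -1/18.
At (u, v) = (-2*pi/5, -2): H = -1/18.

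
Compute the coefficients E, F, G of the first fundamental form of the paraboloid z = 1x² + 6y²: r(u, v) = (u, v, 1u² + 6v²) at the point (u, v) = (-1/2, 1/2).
E = 2;  F = -6;  G = 37

Partials: r_u = (1, 0, 2*u), r_v = (0, 1, 12*v). As functions of (u, v):
  E = r_u · r_u = 4*u^2 + 1,
  F = r_u · r_v = 24*u*v,
  G = r_v · r_v = 144*v^2 + 1.
Evaluating at (u, v) = (-1/2, 1/2): E = 2, F = -6, G = 37.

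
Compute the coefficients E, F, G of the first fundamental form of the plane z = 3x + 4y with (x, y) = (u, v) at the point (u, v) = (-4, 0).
E = 10;  F = 12;  G = 17

Partials: r_u = (1, 0, 3), r_v = (0, 1, 4). As functions of (u, v):
  E = r_u · r_u = 10,
  F = r_u · r_v = 12,
  G = r_v · r_v = 17.
Evaluating at (u, v) = (-4, 0): E = 10, F = 12, G = 17.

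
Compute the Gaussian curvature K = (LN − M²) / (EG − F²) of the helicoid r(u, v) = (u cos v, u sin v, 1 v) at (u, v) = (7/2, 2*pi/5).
K = -16/2809

Coefficients of the first fundamental form: E = 1, F = 0, G = u^2 + 1.
Coefficients of the second fundamental form: L = 0, M = -1/sqrt(u^2 + 1), N = 0.
Assemble K = (LN − M²)/(EG − F²) = -1/(u^2 + 1)^2. At (u, v) = (7/2, 2*pi/5): K = -16/2809.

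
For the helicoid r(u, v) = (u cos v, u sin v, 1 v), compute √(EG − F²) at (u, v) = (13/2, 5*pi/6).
√(EG − F²)|_{(13/2, 5*pi/6)} = sqrt(173)/2

E = 1, F = 0, G = u^2 + 1; EG − F² = u^2 + 1; √(EG − F²) = sqrt(u^2 + 1). At the given point: sqrt(173)/2.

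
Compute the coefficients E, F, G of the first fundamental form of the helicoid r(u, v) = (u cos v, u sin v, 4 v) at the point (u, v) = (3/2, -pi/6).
E = 1;  F = 0;  G = 73/4

Partials: r_u = (cos(v), sin(v), 0), r_v = (-u*sin(v), u*cos(v), 4). As functions of (u, v):
  E = r_u · r_u = 1,
  F = r_u · r_v = 0,
  G = r_v · r_v = u^2 + 16.
Evaluating at (u, v) = (3/2, -pi/6): E = 1, F = 0, G = 73/4.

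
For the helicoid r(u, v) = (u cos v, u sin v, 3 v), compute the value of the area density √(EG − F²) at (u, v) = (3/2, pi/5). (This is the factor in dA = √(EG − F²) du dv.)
√(EG − F²)|_{(3/2, pi/5)} = 3*sqrt(5)/2

E = 1, F = 0, G = u^2 + 9, so EG − F² = u^2 + 9. Taking the positive square root: √(EG − F²) = sqrt(u^2 + 9). At (u, v) = (3/2, pi/5): 3*sqrt(5)/2.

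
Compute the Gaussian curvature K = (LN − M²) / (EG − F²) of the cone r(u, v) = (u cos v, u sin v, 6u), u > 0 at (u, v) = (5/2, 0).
K = 0

Coefficients of the first fundamental form: E = 37, F = 0, G = u^2.
Coefficients of the second fundamental form: L = 0, M = 0, N = 6*sqrt(37)*u^2/(37*Abs(u)).
Assemble K = (LN − M²)/(EG − F²) = 0. At (u, v) = (5/2, 0): K = 0.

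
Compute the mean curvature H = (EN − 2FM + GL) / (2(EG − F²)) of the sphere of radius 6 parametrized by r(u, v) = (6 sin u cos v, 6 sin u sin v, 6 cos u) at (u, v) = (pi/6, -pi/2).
H = -1/6

With E = 36, F = 0, G = 36*sin(u)^2, L = -6*sin(u)/Abs(sin(u)), M = 0, N = -6*sin(u)^3/Abs(sin(u)), assemble
  H = (EN − 2FM + GL) / (2(EG − F²)) = -sin(u)/(6*Abs(sin(u))).
At (u, v) = (pi/6, -pi/2): H = -1/6.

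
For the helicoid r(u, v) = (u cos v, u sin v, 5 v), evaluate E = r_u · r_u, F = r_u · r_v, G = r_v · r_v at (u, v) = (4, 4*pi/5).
E = 1;  F = 0;  G = 41

Partials: r_u = (cos(v), sin(v), 0), r_v = (-u*sin(v), u*cos(v), 5). As functions of (u, v):
  E = r_u · r_u = 1,
  F = r_u · r_v = 0,
  G = r_v · r_v = u^2 + 25.
Evaluating at (u, v) = (4, 4*pi/5): E = 1, F = 0, G = 41.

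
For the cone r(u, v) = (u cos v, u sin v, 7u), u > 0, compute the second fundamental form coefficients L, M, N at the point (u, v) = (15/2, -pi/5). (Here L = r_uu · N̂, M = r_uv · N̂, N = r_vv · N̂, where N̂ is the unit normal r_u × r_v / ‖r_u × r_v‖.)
L = 0;  M = 0;  N = 21*sqrt(2)/4

Compute the unit normal N̂(u, v) = (-7*sqrt(2)*u*cos(v)/(10*Abs(u)), -7*sqrt(2)*u*sin(v)/(10*Abs(u)), sqrt(2)*u/(10*Abs(u))), and the second partials r_uu, r_uv, r_vv. Take dot products:
  L(u, v) = r_uu · N̂ = 0,
  M(u, v) = r_uv · N̂ = 0,
  N(u, v) = r_vv · N̂ = 7*sqrt(2)*u^2/(10*Abs(u)).
Evaluating at (u, v) = (15/2, -pi/5):
  L = 0, M = 0, N = 21*sqrt(2)/4.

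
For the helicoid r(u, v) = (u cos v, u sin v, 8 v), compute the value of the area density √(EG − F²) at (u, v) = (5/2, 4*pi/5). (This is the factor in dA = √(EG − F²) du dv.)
√(EG − F²)|_{(5/2, 4*pi/5)} = sqrt(281)/2

E = 1, F = 0, G = u^2 + 64, so EG − F² = u^2 + 64. Taking the positive square root: √(EG − F²) = sqrt(u^2 + 64). At (u, v) = (5/2, 4*pi/5): sqrt(281)/2.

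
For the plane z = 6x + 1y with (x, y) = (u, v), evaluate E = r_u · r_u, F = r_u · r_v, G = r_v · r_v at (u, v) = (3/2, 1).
E = 37;  F = 6;  G = 2

Partials: r_u = (1, 0, 6), r_v = (0, 1, 1). As functions of (u, v):
  E = r_u · r_u = 37,
  F = r_u · r_v = 6,
  G = r_v · r_v = 2.
Evaluating at (u, v) = (3/2, 1): E = 37, F = 6, G = 2.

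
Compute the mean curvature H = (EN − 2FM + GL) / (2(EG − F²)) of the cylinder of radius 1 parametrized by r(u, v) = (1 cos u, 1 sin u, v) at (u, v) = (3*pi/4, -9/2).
H = -1/2

With E = 1, F = 0, G = 1, L = -1, M = 0, N = 0, assemble
  H = (EN − 2FM + GL) / (2(EG − F²)) = -1/2.
At (u, v) = (3*pi/4, -9/2): H = -1/2.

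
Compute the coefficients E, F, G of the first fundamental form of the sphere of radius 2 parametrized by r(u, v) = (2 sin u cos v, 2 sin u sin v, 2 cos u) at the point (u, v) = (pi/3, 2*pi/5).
E = 4;  F = 0;  G = 3

Partials: r_u = (2*cos(u)*cos(v), 2*sin(v)*cos(u), -2*sin(u)), r_v = (-2*sin(u)*sin(v), 2*sin(u)*cos(v), 0). As functions of (u, v):
  E = r_u · r_u = 4,
  F = r_u · r_v = 0,
  G = r_v · r_v = 4*sin(u)^2.
Evaluating at (u, v) = (pi/3, 2*pi/5): E = 4, F = 0, G = 3.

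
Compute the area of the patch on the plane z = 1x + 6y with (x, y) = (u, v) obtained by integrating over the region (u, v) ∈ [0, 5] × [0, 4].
Area = 20*sqrt(38)

Area = ∫∫ √(EG − F²) du dv with √(EG − F²) = sqrt(38). Integrating over [0, 5] × [0, 4] gives 20*sqrt(38).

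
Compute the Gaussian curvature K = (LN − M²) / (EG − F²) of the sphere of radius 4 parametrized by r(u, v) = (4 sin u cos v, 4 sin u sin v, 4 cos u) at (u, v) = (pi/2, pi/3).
K = 1/16

Coefficients of the first fundamental form: E = 16, F = 0, G = 16*sin(u)^2.
Coefficients of the second fundamental form: L = -4*sin(u)/Abs(sin(u)), M = 0, N = -4*sin(u)^3/Abs(sin(u)).
Assemble K = (LN − M²)/(EG − F²) = 1/16. At (u, v) = (pi/2, pi/3): K = 1/16.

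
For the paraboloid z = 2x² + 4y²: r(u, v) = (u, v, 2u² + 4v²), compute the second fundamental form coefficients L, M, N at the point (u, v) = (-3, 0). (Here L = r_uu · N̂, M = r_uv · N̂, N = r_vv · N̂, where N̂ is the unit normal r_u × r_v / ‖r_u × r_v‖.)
L = 4*sqrt(145)/145;  M = 0;  N = 8*sqrt(145)/145

Compute the unit normal N̂(u, v) = (-4*u/sqrt(16*u^2 + 64*v^2 + 1), -8*v/sqrt(16*u^2 + 64*v^2 + 1), 1/sqrt(16*u^2 + 64*v^2 + 1)), and the second partials r_uu, r_uv, r_vv. Take dot products:
  L(u, v) = r_uu · N̂ = 4/sqrt(16*u^2 + 64*v^2 + 1),
  M(u, v) = r_uv · N̂ = 0,
  N(u, v) = r_vv · N̂ = 8/sqrt(16*u^2 + 64*v^2 + 1).
Evaluating at (u, v) = (-3, 0):
  L = 4*sqrt(145)/145, M = 0, N = 8*sqrt(145)/145.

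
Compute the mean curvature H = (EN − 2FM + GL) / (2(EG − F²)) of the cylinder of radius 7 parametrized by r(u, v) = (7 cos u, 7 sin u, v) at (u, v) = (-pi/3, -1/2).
H = -1/14

With E = 49, F = 0, G = 1, L = -7, M = 0, N = 0, assemble
  H = (EN − 2FM + GL) / (2(EG − F²)) = -1/14.
At (u, v) = (-pi/3, -1/2): H = -1/14.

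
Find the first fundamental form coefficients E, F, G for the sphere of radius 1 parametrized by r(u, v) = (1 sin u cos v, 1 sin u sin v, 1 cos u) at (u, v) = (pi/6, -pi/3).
E = 1;  F = 0;  G = 1/4

Partials: r_u = (cos(u)*cos(v), sin(v)*cos(u), -sin(u)), r_v = (-sin(u)*sin(v), sin(u)*cos(v), 0). As functions of (u, v):
  E = r_u · r_u = 1,
  F = r_u · r_v = 0,
  G = r_v · r_v = sin(u)^2.
Evaluating at (u, v) = (pi/6, -pi/3): E = 1, F = 0, G = 1/4.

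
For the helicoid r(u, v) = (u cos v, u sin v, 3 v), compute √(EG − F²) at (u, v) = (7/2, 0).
√(EG − F²)|_{(7/2, 0)} = sqrt(85)/2

E = 1, F = 0, G = u^2 + 9; EG − F² = u^2 + 9; √(EG − F²) = sqrt(u^2 + 9). At the given point: sqrt(85)/2.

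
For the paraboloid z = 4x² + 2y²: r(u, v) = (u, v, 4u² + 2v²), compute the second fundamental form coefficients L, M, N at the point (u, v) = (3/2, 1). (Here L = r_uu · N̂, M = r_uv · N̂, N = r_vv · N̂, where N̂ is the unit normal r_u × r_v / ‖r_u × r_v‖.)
L = 8*sqrt(161)/161;  M = 0;  N = 4*sqrt(161)/161

Compute the unit normal N̂(u, v) = (-8*u/sqrt(64*u^2 + 16*v^2 + 1), -4*v/sqrt(64*u^2 + 16*v^2 + 1), 1/sqrt(64*u^2 + 16*v^2 + 1)), and the second partials r_uu, r_uv, r_vv. Take dot products:
  L(u, v) = r_uu · N̂ = 8/sqrt(64*u^2 + 16*v^2 + 1),
  M(u, v) = r_uv · N̂ = 0,
  N(u, v) = r_vv · N̂ = 4/sqrt(64*u^2 + 16*v^2 + 1).
Evaluating at (u, v) = (3/2, 1):
  L = 8*sqrt(161)/161, M = 0, N = 4*sqrt(161)/161.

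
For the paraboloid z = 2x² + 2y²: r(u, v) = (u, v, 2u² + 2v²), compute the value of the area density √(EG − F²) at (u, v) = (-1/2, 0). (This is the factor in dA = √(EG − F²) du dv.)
√(EG − F²)|_{(-1/2, 0)} = sqrt(5)

E = 16*u^2 + 1, F = 16*u*v, G = 16*v^2 + 1, so EG − F² = 16*u^2 + 16*v^2 + 1. Taking the positive square root: √(EG − F²) = sqrt(16*u^2 + 16*v^2 + 1). At (u, v) = (-1/2, 0): sqrt(5).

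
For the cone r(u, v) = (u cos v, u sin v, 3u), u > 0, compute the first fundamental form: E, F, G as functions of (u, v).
E = 10;  F = 0;  G = u^2

Compute partials: r_u = (cos(v), sin(v), 3), r_v = (-u*sin(v), u*cos(v), 0). Then
  E = r_u · r_u = 10,
  F = r_u · r_v = 0,
  G = r_v · r_v = u^2.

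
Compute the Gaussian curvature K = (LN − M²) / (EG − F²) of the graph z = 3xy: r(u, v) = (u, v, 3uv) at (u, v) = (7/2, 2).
K = -144/346921

Coefficients of the first fundamental form: E = 9*v^2 + 1, F = 9*u*v, G = 9*u^2 + 1.
Coefficients of the second fundamental form: L = 0, M = 3/sqrt(9*u^2 + 9*v^2 + 1), N = 0.
Assemble K = (LN − M²)/(EG − F²) = -9/(81*u^4 + 162*u^2*v^2 + 18*u^2 + 81*v^4 + 18*v^2 + 1). At (u, v) = (7/2, 2): K = -144/346921.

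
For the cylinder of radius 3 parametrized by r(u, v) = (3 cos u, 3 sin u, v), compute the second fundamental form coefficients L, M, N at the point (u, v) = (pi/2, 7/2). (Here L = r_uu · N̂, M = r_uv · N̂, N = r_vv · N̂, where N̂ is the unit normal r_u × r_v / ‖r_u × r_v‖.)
L = -3;  M = 0;  N = 0

Compute the unit normal N̂(u, v) = (cos(u), sin(u), 0), and the second partials r_uu, r_uv, r_vv. Take dot products:
  L(u, v) = r_uu · N̂ = -3,
  M(u, v) = r_uv · N̂ = 0,
  N(u, v) = r_vv · N̂ = 0.
Evaluating at (u, v) = (pi/2, 7/2):
  L = -3, M = 0, N = 0.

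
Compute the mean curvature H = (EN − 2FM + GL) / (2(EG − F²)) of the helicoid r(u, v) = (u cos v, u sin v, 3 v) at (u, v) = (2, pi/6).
H = 0

With E = 1, F = 0, G = u^2 + 9, L = 0, M = -3/sqrt(u^2 + 9), N = 0, assemble
  H = (EN − 2FM + GL) / (2(EG − F²)) = 0.
At (u, v) = (2, pi/6): H = 0.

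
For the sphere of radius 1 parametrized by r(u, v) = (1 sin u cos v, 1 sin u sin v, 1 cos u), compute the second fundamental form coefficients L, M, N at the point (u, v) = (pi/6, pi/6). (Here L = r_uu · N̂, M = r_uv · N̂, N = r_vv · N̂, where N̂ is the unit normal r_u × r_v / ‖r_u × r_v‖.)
L = -1;  M = 0;  N = -1/4

Compute the unit normal N̂(u, v) = (sin(u)^2*cos(v)/Abs(sin(u)), sin(u)^2*sin(v)/Abs(sin(u)), sin(2*u)/(2*Abs(sin(u)))), and the second partials r_uu, r_uv, r_vv. Take dot products:
  L(u, v) = r_uu · N̂ = -sin(u)/Abs(sin(u)),
  M(u, v) = r_uv · N̂ = 0,
  N(u, v) = r_vv · N̂ = -sin(u)^3/Abs(sin(u)).
Evaluating at (u, v) = (pi/6, pi/6):
  L = -1, M = 0, N = -1/4.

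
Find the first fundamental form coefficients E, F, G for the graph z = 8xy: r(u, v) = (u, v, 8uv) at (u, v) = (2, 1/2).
E = 17;  F = 64;  G = 257

Partials: r_u = (1, 0, 8*v), r_v = (0, 1, 8*u). As functions of (u, v):
  E = r_u · r_u = 64*v^2 + 1,
  F = r_u · r_v = 64*u*v,
  G = r_v · r_v = 64*u^2 + 1.
Evaluating at (u, v) = (2, 1/2): E = 17, F = 64, G = 257.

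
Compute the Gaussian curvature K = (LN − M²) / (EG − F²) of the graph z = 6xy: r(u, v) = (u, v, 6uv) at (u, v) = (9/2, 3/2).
K = -36/657721

Coefficients of the first fundamental form: E = 36*v^2 + 1, F = 36*u*v, G = 36*u^2 + 1.
Coefficients of the second fundamental form: L = 0, M = 6/sqrt(36*u^2 + 36*v^2 + 1), N = 0.
Assemble K = (LN − M²)/(EG − F²) = -36/(1296*u^4 + 2592*u^2*v^2 + 72*u^2 + 1296*v^4 + 72*v^2 + 1). At (u, v) = (9/2, 3/2): K = -36/657721.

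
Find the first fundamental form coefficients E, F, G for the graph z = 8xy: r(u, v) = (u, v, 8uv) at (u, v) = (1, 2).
E = 257;  F = 128;  G = 65

Partials: r_u = (1, 0, 8*v), r_v = (0, 1, 8*u). As functions of (u, v):
  E = r_u · r_u = 64*v^2 + 1,
  F = r_u · r_v = 64*u*v,
  G = r_v · r_v = 64*u^2 + 1.
Evaluating at (u, v) = (1, 2): E = 257, F = 128, G = 65.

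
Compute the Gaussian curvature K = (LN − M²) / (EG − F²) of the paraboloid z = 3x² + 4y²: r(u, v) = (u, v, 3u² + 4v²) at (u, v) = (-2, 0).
K = 48/21025

Coefficients of the first fundamental form: E = 36*u^2 + 1, F = 48*u*v, G = 64*v^2 + 1.
Coefficients of the second fundamental form: L = 6/sqrt(36*u^2 + 64*v^2 + 1), M = 0, N = 8/sqrt(36*u^2 + 64*v^2 + 1).
Assemble K = (LN − M²)/(EG − F²) = 48/(1296*u^4 + 4608*u^2*v^2 + 72*u^2 + 4096*v^4 + 128*v^2 + 1). At (u, v) = (-2, 0): K = 48/21025.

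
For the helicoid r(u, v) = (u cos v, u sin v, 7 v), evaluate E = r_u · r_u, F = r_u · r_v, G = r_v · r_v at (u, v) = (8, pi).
E = 1;  F = 0;  G = 113

Partials: r_u = (cos(v), sin(v), 0), r_v = (-u*sin(v), u*cos(v), 7). As functions of (u, v):
  E = r_u · r_u = 1,
  F = r_u · r_v = 0,
  G = r_v · r_v = u^2 + 49.
Evaluating at (u, v) = (8, pi): E = 1, F = 0, G = 113.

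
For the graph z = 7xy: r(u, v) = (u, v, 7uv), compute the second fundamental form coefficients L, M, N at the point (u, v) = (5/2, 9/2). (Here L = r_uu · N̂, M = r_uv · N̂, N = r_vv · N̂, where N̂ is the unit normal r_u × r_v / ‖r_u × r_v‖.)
L = 0;  M = 7*sqrt(5198)/2599;  N = 0

Compute the unit normal N̂(u, v) = (-7*v/sqrt(49*u^2 + 49*v^2 + 1), -7*u/sqrt(49*u^2 + 49*v^2 + 1), 1/sqrt(49*u^2 + 49*v^2 + 1)), and the second partials r_uu, r_uv, r_vv. Take dot products:
  L(u, v) = r_uu · N̂ = 0,
  M(u, v) = r_uv · N̂ = 7/sqrt(49*u^2 + 49*v^2 + 1),
  N(u, v) = r_vv · N̂ = 0.
Evaluating at (u, v) = (5/2, 9/2):
  L = 0, M = 7*sqrt(5198)/2599, N = 0.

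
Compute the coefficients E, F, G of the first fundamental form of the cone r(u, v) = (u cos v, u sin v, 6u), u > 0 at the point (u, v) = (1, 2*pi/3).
E = 37;  F = 0;  G = 1

Partials: r_u = (cos(v), sin(v), 6), r_v = (-u*sin(v), u*cos(v), 0). As functions of (u, v):
  E = r_u · r_u = 37,
  F = r_u · r_v = 0,
  G = r_v · r_v = u^2.
Evaluating at (u, v) = (1, 2*pi/3): E = 37, F = 0, G = 1.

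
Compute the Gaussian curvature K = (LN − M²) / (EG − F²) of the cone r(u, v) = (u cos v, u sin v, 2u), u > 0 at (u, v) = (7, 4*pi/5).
K = 0

Coefficients of the first fundamental form: E = 5, F = 0, G = u^2.
Coefficients of the second fundamental form: L = 0, M = 0, N = 2*sqrt(5)*u^2/(5*Abs(u)).
Assemble K = (LN − M²)/(EG − F²) = 0. At (u, v) = (7, 4*pi/5): K = 0.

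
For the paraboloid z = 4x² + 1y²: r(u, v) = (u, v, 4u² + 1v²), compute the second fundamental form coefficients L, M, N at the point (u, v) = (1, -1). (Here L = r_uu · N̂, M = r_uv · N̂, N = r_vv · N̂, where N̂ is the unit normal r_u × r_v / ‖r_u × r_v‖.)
L = 8*sqrt(69)/69;  M = 0;  N = 2*sqrt(69)/69

Compute the unit normal N̂(u, v) = (-8*u/sqrt(64*u^2 + 4*v^2 + 1), -2*v/sqrt(64*u^2 + 4*v^2 + 1), 1/sqrt(64*u^2 + 4*v^2 + 1)), and the second partials r_uu, r_uv, r_vv. Take dot products:
  L(u, v) = r_uu · N̂ = 8/sqrt(64*u^2 + 4*v^2 + 1),
  M(u, v) = r_uv · N̂ = 0,
  N(u, v) = r_vv · N̂ = 2/sqrt(64*u^2 + 4*v^2 + 1).
Evaluating at (u, v) = (1, -1):
  L = 8*sqrt(69)/69, M = 0, N = 2*sqrt(69)/69.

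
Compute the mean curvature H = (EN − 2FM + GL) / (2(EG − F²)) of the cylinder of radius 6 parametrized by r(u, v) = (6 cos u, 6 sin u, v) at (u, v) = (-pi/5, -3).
H = -1/12

With E = 36, F = 0, G = 1, L = -6, M = 0, N = 0, assemble
  H = (EN − 2FM + GL) / (2(EG − F²)) = -1/12.
At (u, v) = (-pi/5, -3): H = -1/12.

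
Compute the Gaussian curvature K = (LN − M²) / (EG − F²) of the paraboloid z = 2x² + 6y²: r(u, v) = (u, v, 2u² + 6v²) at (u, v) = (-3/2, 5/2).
K = 48/877969

Coefficients of the first fundamental form: E = 16*u^2 + 1, F = 48*u*v, G = 144*v^2 + 1.
Coefficients of the second fundamental form: L = 4/sqrt(16*u^2 + 144*v^2 + 1), M = 0, N = 12/sqrt(16*u^2 + 144*v^2 + 1).
Assemble K = (LN − M²)/(EG − F²) = 48/(256*u^4 + 4608*u^2*v^2 + 32*u^2 + 20736*v^4 + 288*v^2 + 1). At (u, v) = (-3/2, 5/2): K = 48/877969.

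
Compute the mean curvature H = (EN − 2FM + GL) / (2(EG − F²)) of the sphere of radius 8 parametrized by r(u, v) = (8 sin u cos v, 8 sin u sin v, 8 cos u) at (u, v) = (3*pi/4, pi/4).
H = -1/8

With E = 64, F = 0, G = 64*sin(u)^2, L = -8*sin(u)/Abs(sin(u)), M = 0, N = -8*sin(u)^3/Abs(sin(u)), assemble
  H = (EN − 2FM + GL) / (2(EG − F²)) = -sin(u)/(8*Abs(sin(u))).
At (u, v) = (3*pi/4, pi/4): H = -1/8.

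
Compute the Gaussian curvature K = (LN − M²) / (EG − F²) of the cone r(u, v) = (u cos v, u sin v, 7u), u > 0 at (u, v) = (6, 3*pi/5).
K = 0

Coefficients of the first fundamental form: E = 50, F = 0, G = u^2.
Coefficients of the second fundamental form: L = 0, M = 0, N = 7*sqrt(2)*u^2/(10*Abs(u)).
Assemble K = (LN − M²)/(EG − F²) = 0. At (u, v) = (6, 3*pi/5): K = 0.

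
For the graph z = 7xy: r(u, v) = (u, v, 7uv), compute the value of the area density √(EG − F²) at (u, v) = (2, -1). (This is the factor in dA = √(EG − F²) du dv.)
√(EG − F²)|_{(2, -1)} = sqrt(246)

E = 49*v^2 + 1, F = 49*u*v, G = 49*u^2 + 1, so EG − F² = 49*u^2 + 49*v^2 + 1. Taking the positive square root: √(EG − F²) = sqrt(49*u^2 + 49*v^2 + 1). At (u, v) = (2, -1): sqrt(246).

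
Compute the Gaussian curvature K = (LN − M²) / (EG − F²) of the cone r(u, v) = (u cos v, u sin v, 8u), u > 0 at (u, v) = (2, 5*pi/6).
K = 0

Coefficients of the first fundamental form: E = 65, F = 0, G = u^2.
Coefficients of the second fundamental form: L = 0, M = 0, N = 8*sqrt(65)*u^2/(65*Abs(u)).
Assemble K = (LN − M²)/(EG − F²) = 0. At (u, v) = (2, 5*pi/6): K = 0.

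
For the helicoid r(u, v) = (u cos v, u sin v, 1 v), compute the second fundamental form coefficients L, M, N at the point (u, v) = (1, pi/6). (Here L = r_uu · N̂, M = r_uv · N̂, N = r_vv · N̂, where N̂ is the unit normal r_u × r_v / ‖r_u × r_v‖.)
L = 0;  M = -sqrt(2)/2;  N = 0

Compute the unit normal N̂(u, v) = (sin(v)/sqrt(u^2 + 1), -cos(v)/sqrt(u^2 + 1), u/sqrt(u^2 + 1)), and the second partials r_uu, r_uv, r_vv. Take dot products:
  L(u, v) = r_uu · N̂ = 0,
  M(u, v) = r_uv · N̂ = -1/sqrt(u^2 + 1),
  N(u, v) = r_vv · N̂ = 0.
Evaluating at (u, v) = (1, pi/6):
  L = 0, M = -sqrt(2)/2, N = 0.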